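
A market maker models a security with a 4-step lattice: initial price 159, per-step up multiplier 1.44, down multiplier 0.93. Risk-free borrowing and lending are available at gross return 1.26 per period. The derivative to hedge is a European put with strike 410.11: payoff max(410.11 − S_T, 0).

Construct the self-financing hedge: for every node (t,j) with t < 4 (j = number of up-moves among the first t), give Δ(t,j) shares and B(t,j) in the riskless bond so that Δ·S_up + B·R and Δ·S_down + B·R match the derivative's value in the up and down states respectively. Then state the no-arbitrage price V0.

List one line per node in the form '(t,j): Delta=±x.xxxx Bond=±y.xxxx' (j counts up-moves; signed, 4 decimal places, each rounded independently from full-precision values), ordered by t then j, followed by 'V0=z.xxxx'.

(0,0): Delta=-0.5097 Bond=108.5509
(1,0): Delta=-0.8901 Bond=193.0215
(1,1): Delta=-0.3757 Bond=106.0937
(2,0): Delta=-1.0000 Bond=258.3207
(2,1): Delta=-0.8514 Bond=234.9633
(2,2): Delta=-0.2082 Bond=78.4316
(3,0): Delta=-1.0000 Bond=325.4841
(3,1): Delta=-1.0000 Bond=325.4841
(3,2): Delta=-0.7990 Bond=280.0009
(3,3): Delta=0.0000 Bond=0.0000
V0=27.5064

The replicating-portfolio and risk-neutral prices coincide; use p* = (1.26−0.93)/(1.44−0.93) = 0.6471 for the latter.
Payoff layer (t=4): V(4,0)=291.1697, V(4,1)=225.9444, V(4,2)=124.9504, V(4,3)=0.0000, V(4,4)=0.0000
Node (3,0) S=127.8928: V=(p*·225.9444+(1−p*)·291.1697)/1.26=197.5914; Δ=(225.9444−291.1697)/(184.1656−118.9403)=-1.0000; B=V−Δ·S=325.4841
Node (3,1) S=198.0275: V=(p*·124.9504+(1−p*)·225.9444)/1.26=127.4566; Δ=(124.9504−225.9444)/(285.1596−184.1656)=-1.0000; B=V−Δ·S=325.4841
Node (3,2) S=306.6232: V=(p*·0.0000+(1−p*)·124.9504)/1.26=35.0001; Δ=(0.0000−124.9504)/(441.5375−285.1596)=-0.7990; B=V−Δ·S=280.0009
Node (3,3) S=474.7715: V=(p*·0.0000+(1−p*)·0.0000)/1.26=0.0000; Δ=(0.0000−0.0000)/(683.6709−441.5375)=0.0000; B=V−Δ·S=0.0000
Node (2,0) S=137.5191: V=(p*·127.4566+(1−p*)·197.5914)/1.26=120.8016; Δ=(127.4566−197.5914)/(198.0275−127.8928)=-1.0000; B=V−Δ·S=258.3207
Node (2,1) S=212.9328: V=(p*·35.0001+(1−p*)·127.4566)/1.26=53.6760; Δ=(35.0001−127.4566)/(306.6232−198.0275)=-0.8514; B=V−Δ·S=234.9633
Node (2,2) S=329.7024: V=(p*·0.0000+(1−p*)·35.0001)/1.26=9.8040; Δ=(0.0000−35.0001)/(474.7715−306.6232)=-0.2082; B=V−Δ·S=78.4316
Node (1,0) S=147.8700: V=(p*·53.6760+(1−p*)·120.8016)/1.26=61.4027; Δ=(53.6760−120.8016)/(212.9328−137.5191)=-0.8901; B=V−Δ·S=193.0215
Node (1,1) S=228.9600: V=(p*·9.8040+(1−p*)·53.6760)/1.26=20.0700; Δ=(9.8040−53.6760)/(329.7024−212.9328)=-0.3757; B=V−Δ·S=106.0937
Node (0,0) S=159.0000: V=(p*·20.0700+(1−p*)·61.4027)/1.26=27.5064; Δ=(20.0700−61.4027)/(228.9600−147.8700)=-0.5097; B=V−Δ·S=108.5509
The time-0 hedge costs 27.5064, which is the no-arbitrage price.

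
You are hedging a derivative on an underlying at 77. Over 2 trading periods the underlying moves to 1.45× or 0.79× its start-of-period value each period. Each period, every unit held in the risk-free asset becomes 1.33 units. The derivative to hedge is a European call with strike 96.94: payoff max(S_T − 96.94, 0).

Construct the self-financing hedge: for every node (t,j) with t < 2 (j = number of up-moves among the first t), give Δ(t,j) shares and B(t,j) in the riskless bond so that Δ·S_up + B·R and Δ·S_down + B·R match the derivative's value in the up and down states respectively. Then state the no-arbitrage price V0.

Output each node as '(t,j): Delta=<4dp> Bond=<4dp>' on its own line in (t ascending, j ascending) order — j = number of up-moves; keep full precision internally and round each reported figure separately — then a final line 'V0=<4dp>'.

(0,0): Delta=0.7862 Bond=-35.9605
(1,0): Delta=0.0000 Bond=0.0000
(1,1): Delta=0.8814 Bond=-58.4558
V0=24.5806

Risk-neutral probability p* = (R−d)/(u−d) = (1.33−0.79)/(1.45−0.79) = 0.8182.
Terminal values V(2,·): V(2,0)=0.0000, V(2,1)=0.0000, V(2,2)=64.9525
(1,0): S=60.8300. Δ = (V_up−V_dn)/(S_up−S_dn) = (0.0000−0.0000)/(88.2035−48.0557) = 0.0000. V = [p*·0.0000 + (1−p*)·0.0000]/1.33 = 0.0000. B = V − Δ·S = 0.0000.
(1,1): S=111.6500. Δ = (V_up−V_dn)/(S_up−S_dn) = (64.9525−0.0000)/(161.8925−88.2035) = 0.8814. V = [p*·64.9525 + (1−p*)·0.0000]/1.33 = 39.9571. B = V − Δ·S = -58.4558.
(0,0): S=77.0000. Δ = (V_up−V_dn)/(S_up−S_dn) = (39.9571−0.0000)/(111.6500−60.8300) = 0.7862. V = [p*·39.9571 + (1−p*)·0.0000]/1.33 = 24.5806. B = V − Δ·S = -35.9605.
Self-financing check: at every node Δ·S+B equals the discounted successor values.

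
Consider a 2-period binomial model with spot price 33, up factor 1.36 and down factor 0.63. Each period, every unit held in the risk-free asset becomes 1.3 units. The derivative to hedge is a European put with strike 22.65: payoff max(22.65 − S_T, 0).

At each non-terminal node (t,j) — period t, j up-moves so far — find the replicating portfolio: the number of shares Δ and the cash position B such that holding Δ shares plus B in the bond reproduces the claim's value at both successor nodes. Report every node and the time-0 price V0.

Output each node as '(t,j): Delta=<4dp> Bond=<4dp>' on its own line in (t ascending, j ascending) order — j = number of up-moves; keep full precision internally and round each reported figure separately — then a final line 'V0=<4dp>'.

(0,0): Delta=-0.0251 Bond=0.8655
(1,0): Delta=-0.6294 Bond=13.6893
(1,1): Delta=0.0000 Bond=0.0000
V0=0.0382

Risk-neutral probability p* = (R−d)/(u−d) = (1.3−0.63)/(1.36−0.63) = 0.9178.
Terminal values V(2,·): V(2,0)=9.5523, V(2,1)=0.0000, V(2,2)=0.0000
  t=1,j=0: stock 20.7900 → up 28.2744 (V=0.0000), down 13.0977 (V=9.5523). Price 0.6039; hedge Δ=-0.6294, bond B=13.6893.
  t=1,j=1: stock 44.8800 → up 61.0368 (V=0.0000), down 28.2744 (V=0.0000). Price 0.0000; hedge Δ=0.0000, bond B=0.0000.
  t=0,j=0: stock 33.0000 → up 44.8800 (V=0.0000), down 20.7900 (V=0.6039). Price 0.0382; hedge Δ=-0.0251, bond B=0.8655.
Root portfolio cost Δ·33+B reproduces V0=0.0382.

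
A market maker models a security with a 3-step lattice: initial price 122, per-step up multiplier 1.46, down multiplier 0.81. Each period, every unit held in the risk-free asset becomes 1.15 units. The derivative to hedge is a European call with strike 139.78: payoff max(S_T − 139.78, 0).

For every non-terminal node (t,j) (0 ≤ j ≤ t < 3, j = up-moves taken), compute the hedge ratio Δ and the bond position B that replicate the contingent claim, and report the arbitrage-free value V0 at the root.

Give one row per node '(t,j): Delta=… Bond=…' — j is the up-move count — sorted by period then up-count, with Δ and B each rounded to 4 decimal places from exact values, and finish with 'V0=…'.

The replicating-portfolio and risk-neutral prices coincide; use p* = (1.15−0.81)/(1.46−0.81) = 0.5231 for the latter.
Payoff layer (t=3): V(3,0)=0.0000, V(3,1)=0.0000, V(3,2)=70.8647, V(3,3)=239.9006
Node (2,0) S=80.0442: V=(p*·0.0000+(1−p*)·0.0000)/1.15=0.0000; Δ=(0.0000−0.0000)/(116.8645−64.8358)=0.0000; B=V−Δ·S=0.0000
Node (2,1) S=144.2772: V=(p*·70.8647+(1−p*)·0.0000)/1.15=32.2328; Δ=(70.8647−0.0000)/(210.6447−116.8645)=0.7556; B=V−Δ·S=-76.7899
Node (2,2) S=260.0552: V=(p*·239.9006+(1−p*)·70.8647)/1.15=138.5074; Δ=(239.9006−70.8647)/(379.6806−210.6447)=1.0000; B=V−Δ·S=-121.5478
Node (1,0) S=98.8200: V=(p*·32.2328+(1−p*)·0.0000)/1.15=14.6611; Δ=(32.2328−0.0000)/(144.2772−80.0442)=0.5018; B=V−Δ·S=-34.9278
Node (1,1) S=178.1200: V=(p*·138.5074+(1−p*)·32.2328)/1.15=76.3674; Δ=(138.5074−32.2328)/(260.0552−144.2772)=0.9179; B=V−Δ·S=-87.1319
Node (0,0) S=122.0000: V=(p*·76.3674+(1−p*)·14.6611)/1.15=40.8159; Δ=(76.3674−14.6611)/(178.1200−98.8200)=0.7781; B=V−Δ·S=-54.1170
Self-financing check: at every node Δ·S+B equals the discounted successor values.

(0,0): Delta=0.7781 Bond=-54.1170
(1,0): Delta=0.5018 Bond=-34.9278
(1,1): Delta=0.9179 Bond=-87.1319
(2,0): Delta=0.0000 Bond=0.0000
(2,1): Delta=0.7556 Bond=-76.7899
(2,2): Delta=1.0000 Bond=-121.5478
V0=40.8159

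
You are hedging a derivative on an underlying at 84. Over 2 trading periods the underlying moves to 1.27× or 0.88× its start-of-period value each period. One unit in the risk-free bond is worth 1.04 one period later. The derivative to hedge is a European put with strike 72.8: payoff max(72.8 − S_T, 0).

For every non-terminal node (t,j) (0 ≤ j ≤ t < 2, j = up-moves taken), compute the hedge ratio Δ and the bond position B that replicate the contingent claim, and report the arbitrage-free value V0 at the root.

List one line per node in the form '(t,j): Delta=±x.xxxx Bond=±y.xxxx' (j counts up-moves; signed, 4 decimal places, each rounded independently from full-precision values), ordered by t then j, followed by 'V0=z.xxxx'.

(0,0): Delta=-0.1342 Bond=13.7613
(1,0): Delta=-0.2688 Bond=24.2678
(1,1): Delta=0.0000 Bond=0.0000
V0=2.4922

Risk-neutral probability p* = (R−d)/(u−d) = (1.04−0.88)/(1.27−0.88) = 0.4103.
Terminal values V(2,·): V(2,0)=7.7504, V(2,1)=0.0000, V(2,2)=0.0000
  t=1,j=0: stock 73.9200 → up 93.8784 (V=0.0000), down 65.0496 (V=7.7504). Price 4.3950; hedge Δ=-0.2688, bond B=24.2678.
  t=1,j=1: stock 106.6800 → up 135.4836 (V=0.0000), down 93.8784 (V=0.0000). Price 0.0000; hedge Δ=0.0000, bond B=0.0000.
  t=0,j=0: stock 84.0000 → up 106.6800 (V=0.0000), down 73.9200 (V=4.3950). Price 2.4922; hedge Δ=-0.1342, bond B=13.7613.
Self-financing check: at every node Δ·S+B equals the discounted successor values.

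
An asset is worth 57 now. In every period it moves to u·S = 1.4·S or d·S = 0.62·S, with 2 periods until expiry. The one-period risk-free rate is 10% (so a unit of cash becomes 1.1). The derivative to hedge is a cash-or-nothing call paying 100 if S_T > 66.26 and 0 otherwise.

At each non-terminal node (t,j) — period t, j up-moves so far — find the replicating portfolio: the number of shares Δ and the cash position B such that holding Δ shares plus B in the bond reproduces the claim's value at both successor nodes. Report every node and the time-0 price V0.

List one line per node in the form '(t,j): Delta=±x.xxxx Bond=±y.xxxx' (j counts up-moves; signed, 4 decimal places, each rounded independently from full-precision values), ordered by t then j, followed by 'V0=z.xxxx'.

(0,0): Delta=1.2583 Bond=-40.4258
(1,0): Delta=0.0000 Bond=0.0000
(1,1): Delta=1.6066 Bond=-72.2611
V0=31.2974

No-arbitrage ⇒ martingale measure with p* = (R−d)/(u−d) = 0.6154.
Payoff layer (t=2): V(2,0)=0.0000, V(2,1)=0.0000, V(2,2)=100.0000
  t=1,j=0: stock 35.3400 → up 49.4760 (V=0.0000), down 21.9108 (V=0.0000). Price 0.0000; hedge Δ=0.0000, bond B=0.0000.
  t=1,j=1: stock 79.8000 → up 111.7200 (V=100.0000), down 49.4760 (V=0.0000). Price 55.9441; hedge Δ=1.6066, bond B=-72.2611.
  t=0,j=0: stock 57.0000 → up 79.8000 (V=55.9441), down 35.3400 (V=0.0000). Price 31.2974; hedge Δ=1.2583, bond B=-40.4258.
Root portfolio cost Δ·57+B reproduces V0=31.2974.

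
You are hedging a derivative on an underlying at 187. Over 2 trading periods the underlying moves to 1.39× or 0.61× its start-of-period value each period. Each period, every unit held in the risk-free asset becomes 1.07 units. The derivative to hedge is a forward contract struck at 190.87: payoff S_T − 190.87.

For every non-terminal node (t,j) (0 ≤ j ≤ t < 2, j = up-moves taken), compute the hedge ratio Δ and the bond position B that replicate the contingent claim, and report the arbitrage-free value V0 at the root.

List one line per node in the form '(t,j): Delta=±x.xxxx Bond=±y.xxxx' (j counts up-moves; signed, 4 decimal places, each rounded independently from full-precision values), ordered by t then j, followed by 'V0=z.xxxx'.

(0,0): Delta=1.0000 Bond=-166.7133
(1,0): Delta=1.0000 Bond=-178.3832
(1,1): Delta=1.0000 Bond=-178.3832
V0=20.2867

Under the risk-neutral measure, an up-move has probability p* = (R−d)/(u−d) = 0.5897 and values discount at R = 1.07.
At expiry t=2: V(2,0)=-121.2873, V(2,1)=-32.3127, V(2,2)=170.4327
  t=1,j=0: stock 114.0700 → up 158.5573 (V=-32.3127), down 69.5827 (V=-121.2873). Price -64.3132; hedge Δ=1.0000, bond B=-178.3832.
  t=1,j=1: stock 259.9300 → up 361.3027 (V=170.4327), down 158.5573 (V=-32.3127). Price 81.5468; hedge Δ=1.0000, bond B=-178.3832.
  t=0,j=0: stock 187.0000 → up 259.9300 (V=81.5468), down 114.0700 (V=-64.3132). Price 20.2867; hedge Δ=1.0000, bond B=-166.7133.
Self-financing check: at every node Δ·S+B equals the discounted successor values.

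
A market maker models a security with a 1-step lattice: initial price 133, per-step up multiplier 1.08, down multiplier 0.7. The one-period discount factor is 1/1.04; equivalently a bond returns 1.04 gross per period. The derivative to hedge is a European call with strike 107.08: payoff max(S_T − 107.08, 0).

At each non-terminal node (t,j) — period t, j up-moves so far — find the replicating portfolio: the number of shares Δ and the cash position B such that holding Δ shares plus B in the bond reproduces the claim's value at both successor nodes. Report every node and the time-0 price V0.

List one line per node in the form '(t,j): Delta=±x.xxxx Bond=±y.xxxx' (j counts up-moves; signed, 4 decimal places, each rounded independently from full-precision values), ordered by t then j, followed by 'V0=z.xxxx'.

(0,0): Delta=0.7234 Bond=-64.7571
V0=31.4534

No-arbitrage ⇒ martingale measure with p* = (R−d)/(u−d) = 0.8947.
Payoff layer (t=1): V(1,0)=0.0000, V(1,1)=36.5600
Node (0,0) S=133.0000: V=(p*·36.5600+(1−p*)·0.0000)/1.04=31.4534; Δ=(36.5600−0.0000)/(143.6400−93.1000)=0.7234; B=V−Δ·S=-64.7571
Each (Δ,B) replicates both successor values, so the strategy is self-financing and V0 is arbitrage-free.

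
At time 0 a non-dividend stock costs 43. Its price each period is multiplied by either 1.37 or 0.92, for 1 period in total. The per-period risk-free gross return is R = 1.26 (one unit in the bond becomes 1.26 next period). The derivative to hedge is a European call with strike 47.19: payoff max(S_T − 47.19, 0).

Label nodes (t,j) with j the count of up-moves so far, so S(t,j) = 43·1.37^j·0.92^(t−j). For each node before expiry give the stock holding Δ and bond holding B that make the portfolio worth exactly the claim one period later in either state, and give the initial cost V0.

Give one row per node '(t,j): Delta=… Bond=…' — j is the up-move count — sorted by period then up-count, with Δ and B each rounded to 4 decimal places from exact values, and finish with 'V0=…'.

Under the risk-neutral measure, an up-move has probability p* = (R−d)/(u−d) = 0.7556 and values discount at R = 1.26.
Payoff layer (t=1): V(1,0)=0.0000, V(1,1)=11.7200
  t=0,j=0: stock 43.0000 → up 58.9100 (V=11.7200), down 39.5600 (V=0.0000). Price 7.0279; hedge Δ=0.6057, bond B=-19.0166.
The time-0 hedge costs 7.0279, which is the no-arbitrage price.

(0,0): Delta=0.6057 Bond=-19.0166
V0=7.0279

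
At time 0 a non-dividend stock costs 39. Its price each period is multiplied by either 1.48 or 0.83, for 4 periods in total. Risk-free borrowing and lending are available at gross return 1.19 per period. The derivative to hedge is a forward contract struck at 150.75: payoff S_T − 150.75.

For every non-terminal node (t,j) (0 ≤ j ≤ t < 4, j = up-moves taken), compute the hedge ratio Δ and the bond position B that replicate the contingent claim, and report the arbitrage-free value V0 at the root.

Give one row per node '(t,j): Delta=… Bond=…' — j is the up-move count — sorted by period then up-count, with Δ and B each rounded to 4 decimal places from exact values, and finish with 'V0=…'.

(0,0): Delta=1.0000 Bond=-75.1743
(1,0): Delta=1.0000 Bond=-89.4574
(1,1): Delta=1.0000 Bond=-89.4574
(2,0): Delta=1.0000 Bond=-106.4543
(2,1): Delta=1.0000 Bond=-106.4543
(2,2): Delta=1.0000 Bond=-106.4543
(3,0): Delta=1.0000 Bond=-126.6807
(3,1): Delta=1.0000 Bond=-126.6807
(3,2): Delta=1.0000 Bond=-126.6807
(3,3): Delta=1.0000 Bond=-126.6807
V0=-36.1743

Since d<R<u, set p* = (R−d)/(u−d) = 0.5538; price each node as the discounted p*-expectation of its children.
Terminal values V(4,·): V(4,0)=-132.2413, V(4,1)=-117.7465, V(4,2)=-91.9003, V(4,3)=-45.8132, V(4,4)=36.3662
Node (3,0) S=22.2997: V=(p*·-117.7465+(1−p*)·-132.2413)/1.19=-104.3810; Δ=(-117.7465−-132.2413)/(33.0035−18.5087)=1.0000; B=V−Δ·S=-126.6807
Node (3,1) S=39.7633: V=(p*·-91.9003+(1−p*)·-117.7465)/1.19=-86.9174; Δ=(-91.9003−-117.7465)/(58.8497−33.0035)=1.0000; B=V−Δ·S=-126.6807
Node (3,2) S=70.9032: V=(p*·-45.8132+(1−p*)·-91.9003)/1.19=-55.7774; Δ=(-45.8132−-91.9003)/(104.9368−58.8497)=1.0000; B=V−Δ·S=-126.6807
Node (3,3) S=126.4299: V=(p*·36.3662+(1−p*)·-45.8132)/1.19=-0.2508; Δ=(36.3662−-45.8132)/(187.1162−104.9368)=1.0000; B=V−Δ·S=-126.6807
Node (2,0) S=26.8671: V=(p*·-86.9174+(1−p*)·-104.3810)/1.19=-79.5872; Δ=(-86.9174−-104.3810)/(39.7633−22.2997)=1.0000; B=V−Δ·S=-106.4543
Node (2,1) S=47.9076: V=(p*·-55.7774+(1−p*)·-86.9174)/1.19=-58.5467; Δ=(-55.7774−-86.9174)/(70.9032−39.7633)=1.0000; B=V−Δ·S=-106.4543
Node (2,2) S=85.4256: V=(p*·-0.2508+(1−p*)·-55.7774)/1.19=-21.0287; Δ=(-0.2508−-55.7774)/(126.4299−70.9032)=1.0000; B=V−Δ·S=-106.4543
Node (1,0) S=32.3700: V=(p*·-58.5467+(1−p*)·-79.5872)/1.19=-57.0874; Δ=(-58.5467−-79.5872)/(47.9076−26.8671)=1.0000; B=V−Δ·S=-89.4574
Node (1,1) S=57.7200: V=(p*·-21.0287+(1−p*)·-58.5467)/1.19=-31.7374; Δ=(-21.0287−-58.5467)/(85.4256−47.9076)=1.0000; B=V−Δ·S=-89.4574
Node (0,0) S=39.0000: V=(p*·-31.7374+(1−p*)·-57.0874)/1.19=-36.1743; Δ=(-31.7374−-57.0874)/(57.7200−32.3700)=1.0000; B=V−Δ·S=-75.1743
Check: Δ(0,0)·S0 + B(0,0) = -36.1743 = V0.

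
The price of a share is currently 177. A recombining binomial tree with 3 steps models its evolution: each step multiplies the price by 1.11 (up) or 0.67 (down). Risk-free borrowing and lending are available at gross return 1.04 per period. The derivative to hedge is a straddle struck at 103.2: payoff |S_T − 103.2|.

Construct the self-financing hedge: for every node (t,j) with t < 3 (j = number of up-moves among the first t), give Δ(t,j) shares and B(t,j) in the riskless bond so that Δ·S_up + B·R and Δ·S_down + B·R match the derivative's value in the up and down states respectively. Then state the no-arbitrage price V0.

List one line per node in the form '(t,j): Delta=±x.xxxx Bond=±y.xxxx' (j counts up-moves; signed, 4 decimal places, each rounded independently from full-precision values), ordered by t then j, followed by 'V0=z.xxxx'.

(0,0): Delta=0.8837 Bond=-69.0930
(1,0): Delta=0.3300 Bond=-6.1969
(1,1): Delta=0.9469 Bond=-84.2789
(2,0): Delta=-1.0000 Bond=99.2308
(2,1): Delta=0.4819 Bond=-26.4374
(2,2): Delta=1.0000 Bond=-99.2308
V0=87.3167

The replicating-portfolio and risk-neutral prices coincide; use p* = (1.04−0.67)/(1.11−0.67) = 0.8409 for the latter.
At expiry t=3: V(3,0)=49.9649, V(3,1)=15.0046, V(3,2)=42.9147, V(3,3)=138.8707
(2,0): S=79.4553. Δ = (V_up−V_dn)/(S_up−S_dn) = (15.0046−49.9649)/(88.1954−53.2351) = -1.0000. V = [p*·15.0046 + (1−p*)·49.9649]/1.04 = 19.7755. B = V − Δ·S = 99.2308.
(2,1): S=131.6349. Δ = (V_up−V_dn)/(S_up−S_dn) = (42.9147−15.0046)/(146.1147−88.1954) = 0.4819. V = [p*·42.9147 + (1−p*)·15.0046]/1.04 = 36.9947. B = V − Δ·S = -26.4374.
(2,2): S=218.0817. Δ = (V_up−V_dn)/(S_up−S_dn) = (138.8707−42.9147)/(242.0707−146.1147) = 1.0000. V = [p*·138.8707 + (1−p*)·42.9147]/1.04 = 118.8509. B = V − Δ·S = -99.2308.
(1,0): S=118.5900. Δ = (V_up−V_dn)/(S_up−S_dn) = (36.9947−19.7755)/(131.6349−79.4553) = 0.3300. V = [p*·36.9947 + (1−p*)·19.7755]/1.04 = 32.9378. B = V − Δ·S = -6.1969.
(1,1): S=196.4700. Δ = (V_up−V_dn)/(S_up−S_dn) = (118.8509−36.9947)/(218.0817−131.6349) = 0.9469. V = [p*·118.8509 + (1−p*)·36.9947]/1.04 = 101.7580. B = V − Δ·S = -84.2789.
(0,0): S=177.0000. Δ = (V_up−V_dn)/(S_up−S_dn) = (101.7580−32.9378)/(196.4700−118.5900) = 0.8837. V = [p*·101.7580 + (1−p*)·32.9378]/1.04 = 87.3167. B = V − Δ·S = -69.0930.
Each (Δ,B) replicates both successor values, so the strategy is self-financing and V0 is arbitrage-free.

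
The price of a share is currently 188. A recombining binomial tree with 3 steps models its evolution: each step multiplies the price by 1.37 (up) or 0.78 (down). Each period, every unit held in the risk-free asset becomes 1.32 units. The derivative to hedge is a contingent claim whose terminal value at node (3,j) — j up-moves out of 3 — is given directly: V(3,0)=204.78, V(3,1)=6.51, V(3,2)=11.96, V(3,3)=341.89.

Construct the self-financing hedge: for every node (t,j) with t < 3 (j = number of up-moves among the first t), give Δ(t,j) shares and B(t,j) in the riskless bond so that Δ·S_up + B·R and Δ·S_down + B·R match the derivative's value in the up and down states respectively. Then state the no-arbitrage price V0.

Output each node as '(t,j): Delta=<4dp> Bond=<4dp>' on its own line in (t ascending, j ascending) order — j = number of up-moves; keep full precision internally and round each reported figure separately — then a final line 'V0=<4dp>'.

(0,0): Delta=1.4270 Bond=-153.0971
(1,0): Delta=-0.1035 Bond=22.3437
(1,1): Delta=1.5077 Bond=-222.8689
(2,0): Delta=-2.9380 Bond=353.7119
(2,1): Delta=0.0460 Bond=-0.5266
(2,2): Delta=1.5848 Bond=-321.3778
V0=115.1873

Since d<R<u, set p* = (R−d)/(u−d) = 0.9153; price each node as the discounted p*-expectation of its children.
Payoff layer (t=3): V(3,0)=204.7800, V(3,1)=6.5100, V(3,2)=11.9600, V(3,3)=341.8900
(2,0): S=114.3792. Δ = (V_up−V_dn)/(S_up−S_dn) = (6.5100−204.7800)/(156.6995−89.2158) = -2.9380. V = [p*·6.5100 + (1−p*)·204.7800]/1.32 = 17.6610. B = V − Δ·S = 353.7119.
(2,1): S=200.8968. Δ = (V_up−V_dn)/(S_up−S_dn) = (11.9600−6.5100)/(275.2286−156.6995) = 0.0460. V = [p*·11.9600 + (1−p*)·6.5100]/1.32 = 8.7107. B = V − Δ·S = -0.5266.
(2,2): S=352.8572. Δ = (V_up−V_dn)/(S_up−S_dn) = (341.8900−11.9600)/(483.4144−275.2286) = 1.5848. V = [p*·341.8900 + (1−p*)·11.9600]/1.32 = 237.8256. B = V − Δ·S = -321.3778.
(1,0): S=146.6400. Δ = (V_up−V_dn)/(S_up−S_dn) = (8.7107−17.6610)/(200.8968−114.3792) = -0.1035. V = [p*·8.7107 + (1−p*)·17.6610]/1.32 = 7.1736. B = V − Δ·S = 22.3437.
(1,1): S=257.5600. Δ = (V_up−V_dn)/(S_up−S_dn) = (237.8256−8.7107)/(352.8572−200.8968) = 1.5077. V = [p*·237.8256 + (1−p*)·8.7107]/1.32 = 165.4614. B = V − Δ·S = -222.8689.
(0,0): S=188.0000. Δ = (V_up−V_dn)/(S_up−S_dn) = (165.4614−7.1736)/(257.5600−146.6400) = 1.4270. V = [p*·165.4614 + (1−p*)·7.1736]/1.32 = 115.1873. B = V − Δ·S = -153.0971.
The time-0 hedge costs 115.1873, which is the no-arbitrage price.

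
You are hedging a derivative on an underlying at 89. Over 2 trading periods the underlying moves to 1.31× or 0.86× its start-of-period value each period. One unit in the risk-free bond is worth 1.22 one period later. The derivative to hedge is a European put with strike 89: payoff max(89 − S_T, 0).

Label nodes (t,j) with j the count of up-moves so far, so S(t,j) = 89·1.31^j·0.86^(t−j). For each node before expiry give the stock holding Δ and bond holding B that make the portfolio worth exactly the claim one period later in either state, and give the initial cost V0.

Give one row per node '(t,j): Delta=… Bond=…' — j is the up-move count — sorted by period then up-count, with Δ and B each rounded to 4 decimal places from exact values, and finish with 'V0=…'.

Since d<R<u, set p* = (R−d)/(u−d) = 0.8000; price each node as the discounted p*-expectation of its children.
At expiry t=2: V(2,0)=23.1756, V(2,1)=0.0000, V(2,2)=0.0000
Node (1,0) S=76.5400: V=(p*·0.0000+(1−p*)·23.1756)/1.22=3.7993; Δ=(0.0000−23.1756)/(100.2674−65.8244)=-0.6729; B=V−Δ·S=55.3006
Node (1,1) S=116.5900: V=(p*·0.0000+(1−p*)·0.0000)/1.22=0.0000; Δ=(0.0000−0.0000)/(152.7329−100.2674)=0.0000; B=V−Δ·S=0.0000
Node (0,0) S=89.0000: V=(p*·0.0000+(1−p*)·3.7993)/1.22=0.6228; Δ=(0.0000−3.7993)/(116.5900−76.5400)=-0.0949; B=V−Δ·S=9.0657
The time-0 hedge costs 0.6228, which is the no-arbitrage price.

(0,0): Delta=-0.0949 Bond=9.0657
(1,0): Delta=-0.6729 Bond=55.3006
(1,1): Delta=0.0000 Bond=0.0000
V0=0.6228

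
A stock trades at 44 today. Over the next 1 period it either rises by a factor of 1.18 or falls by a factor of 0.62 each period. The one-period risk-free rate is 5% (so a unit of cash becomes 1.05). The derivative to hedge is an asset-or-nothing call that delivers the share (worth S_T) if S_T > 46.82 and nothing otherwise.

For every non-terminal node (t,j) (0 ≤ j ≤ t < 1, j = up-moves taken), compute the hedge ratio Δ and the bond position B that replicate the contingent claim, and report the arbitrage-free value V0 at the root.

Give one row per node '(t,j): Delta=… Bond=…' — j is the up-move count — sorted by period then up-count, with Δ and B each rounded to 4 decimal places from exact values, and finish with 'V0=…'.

Under the risk-neutral measure, an up-move has probability p* = (R−d)/(u−d) = 0.7679 and values discount at R = 1.05.
Payoff layer (t=1): V(1,0)=0.0000, V(1,1)=51.9200
Node (0,0) S=44.0000: V=(p*·51.9200+(1−p*)·0.0000)/1.05=37.9687; Δ=(51.9200−0.0000)/(51.9200−27.2800)=2.1071; B=V−Δ·S=-54.7456
Root portfolio cost Δ·44+B reproduces V0=37.9687.

(0,0): Delta=2.1071 Bond=-54.7456
V0=37.9687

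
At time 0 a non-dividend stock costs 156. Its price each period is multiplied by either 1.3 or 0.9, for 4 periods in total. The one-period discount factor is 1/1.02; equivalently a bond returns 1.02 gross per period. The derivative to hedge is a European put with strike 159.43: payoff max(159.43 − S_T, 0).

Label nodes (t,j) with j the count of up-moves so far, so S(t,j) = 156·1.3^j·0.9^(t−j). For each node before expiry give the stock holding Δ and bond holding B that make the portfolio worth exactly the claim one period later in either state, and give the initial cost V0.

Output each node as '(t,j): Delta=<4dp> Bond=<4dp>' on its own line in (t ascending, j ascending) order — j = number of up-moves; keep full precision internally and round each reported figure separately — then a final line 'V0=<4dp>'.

Under the risk-neutral measure, an up-move has probability p* = (R−d)/(u−d) = 0.3000 and values discount at R = 1.02.
At expiry t=4: V(4,0)=57.0784, V(4,1)=11.5888, V(4,2)=0.0000, V(4,3)=0.0000, V(4,4)=0.0000
  t=3,j=0: stock 113.7240 → up 147.8412 (V=11.5888), down 102.3516 (V=57.0784). Price 42.5799; hedge Δ=-1.0000, bond B=156.3039.
  t=3,j=1: stock 164.2680 → up 213.5484 (V=0.0000), down 147.8412 (V=11.5888). Price 7.9531; hedge Δ=-0.1764, bond B=36.9251.
  t=3,j=2: stock 237.2760 → up 308.4588 (V=0.0000), down 213.5484 (V=0.0000). Price 0.0000; hedge Δ=0.0000, bond B=0.0000.
  t=3,j=3: stock 342.7320 → up 445.5516 (V=0.0000), down 308.4588 (V=0.0000). Price 0.0000; hedge Δ=0.0000, bond B=0.0000.
  t=2,j=0: stock 126.3600 → up 164.2680 (V=7.9531), down 113.7240 (V=42.5799). Price 31.5607; hedge Δ=-0.6851, bond B=118.1277.
  t=2,j=1: stock 182.5200 → up 237.2760 (V=0.0000), down 164.2680 (V=7.9531). Price 5.4580; hedge Δ=-0.1089, bond B=25.3408.
  t=2,j=2: stock 263.6400 → up 342.7320 (V=0.0000), down 237.2760 (V=0.0000). Price 0.0000; hedge Δ=0.0000, bond B=0.0000.
  t=1,j=0: stock 140.4000 → up 182.5200 (V=5.4580), down 126.3600 (V=31.5607). Price 23.2646; hedge Δ=-0.4648, bond B=88.5212.
  t=1,j=1: stock 202.8000 → up 263.6400 (V=0.0000), down 182.5200 (V=5.4580). Price 3.7457; hedge Δ=-0.0673, bond B=17.3907.
  t=0,j=0: stock 156.0000 → up 202.8000 (V=3.7457), down 140.4000 (V=23.2646). Price 17.0676; hedge Δ=-0.3128, bond B=65.8648.
Root portfolio cost Δ·156+B reproduces V0=17.0676.

(0,0): Delta=-0.3128 Bond=65.8648
(1,0): Delta=-0.4648 Bond=88.5212
(1,1): Delta=-0.0673 Bond=17.3907
(2,0): Delta=-0.6851 Bond=118.1277
(2,1): Delta=-0.1089 Bond=25.3408
(2,2): Delta=0.0000 Bond=0.0000
(3,0): Delta=-1.0000 Bond=156.3039
(3,1): Delta=-0.1764 Bond=36.9251
(3,2): Delta=0.0000 Bond=0.0000
(3,3): Delta=0.0000 Bond=0.0000
V0=17.0676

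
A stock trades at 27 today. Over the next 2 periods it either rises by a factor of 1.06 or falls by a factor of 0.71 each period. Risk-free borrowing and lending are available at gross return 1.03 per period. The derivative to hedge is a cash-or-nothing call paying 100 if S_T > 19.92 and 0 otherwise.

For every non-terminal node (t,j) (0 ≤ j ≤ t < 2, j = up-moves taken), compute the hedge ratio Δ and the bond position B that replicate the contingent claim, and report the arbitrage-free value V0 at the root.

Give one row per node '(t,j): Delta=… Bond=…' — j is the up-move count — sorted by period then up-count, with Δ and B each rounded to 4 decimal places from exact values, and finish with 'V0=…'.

(0,0): Delta=0.8806 Bond=69.7906
(1,0): Delta=14.9042 Bond=-196.9487
(1,1): Delta=0.0000 Bond=97.0874
V0=93.5671

The replicating-portfolio and risk-neutral prices coincide; use p* = (1.03−0.71)/(1.06−0.71) = 0.9143 for the latter.
Terminal values V(2,·): V(2,0)=0.0000, V(2,1)=100.0000, V(2,2)=100.0000
  t=1,j=0: stock 19.1700 → up 20.3202 (V=100.0000), down 13.6107 (V=0.0000). Price 88.7656; hedge Δ=14.9042, bond B=-196.9487.
  t=1,j=1: stock 28.6200 → up 30.3372 (V=100.0000), down 20.3202 (V=100.0000). Price 97.0874; hedge Δ=0.0000, bond B=97.0874.
  t=0,j=0: stock 27.0000 → up 28.6200 (V=97.0874), down 19.1700 (V=88.7656). Price 93.5671; hedge Δ=0.8806, bond B=69.7906.
Each (Δ,B) replicates both successor values, so the strategy is self-financing and V0 is arbitrage-free.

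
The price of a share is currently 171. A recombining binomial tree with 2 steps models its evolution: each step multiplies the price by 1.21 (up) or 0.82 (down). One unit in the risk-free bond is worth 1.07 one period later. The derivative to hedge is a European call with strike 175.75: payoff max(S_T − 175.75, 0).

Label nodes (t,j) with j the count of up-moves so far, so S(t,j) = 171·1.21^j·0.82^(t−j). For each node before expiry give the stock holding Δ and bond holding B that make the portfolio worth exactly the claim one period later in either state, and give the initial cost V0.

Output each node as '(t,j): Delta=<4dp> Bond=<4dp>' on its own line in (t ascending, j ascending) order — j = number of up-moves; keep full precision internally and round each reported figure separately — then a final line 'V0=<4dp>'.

(0,0): Delta=0.6702 Bond=-87.8336
(1,0): Delta=0.0000 Bond=0.0000
(1,1): Delta=0.9246 Bond=-146.6118
V0=26.7785

Since d<R<u, set p* = (R−d)/(u−d) = 0.6410; price each node as the discounted p*-expectation of its children.
Terminal payoffs: V(2,0)=0.0000, V(2,1)=0.0000, V(2,2)=74.6111
Node (1,0) S=140.2200: V=(p*·0.0000+(1−p*)·0.0000)/1.07=0.0000; Δ=(0.0000−0.0000)/(169.6662−114.9804)=0.0000; B=V−Δ·S=0.0000
Node (1,1) S=206.9100: V=(p*·74.6111+(1−p*)·0.0000)/1.07=44.6987; Δ=(74.6111−0.0000)/(250.3611−169.6662)=0.9246; B=V−Δ·S=-146.6118
Node (0,0) S=171.0000: V=(p*·44.6987+(1−p*)·0.0000)/1.07=26.7785; Δ=(44.6987−0.0000)/(206.9100−140.2200)=0.6702; B=V−Δ·S=-87.8336
Self-financing check: at every node Δ·S+B equals the discounted successor values.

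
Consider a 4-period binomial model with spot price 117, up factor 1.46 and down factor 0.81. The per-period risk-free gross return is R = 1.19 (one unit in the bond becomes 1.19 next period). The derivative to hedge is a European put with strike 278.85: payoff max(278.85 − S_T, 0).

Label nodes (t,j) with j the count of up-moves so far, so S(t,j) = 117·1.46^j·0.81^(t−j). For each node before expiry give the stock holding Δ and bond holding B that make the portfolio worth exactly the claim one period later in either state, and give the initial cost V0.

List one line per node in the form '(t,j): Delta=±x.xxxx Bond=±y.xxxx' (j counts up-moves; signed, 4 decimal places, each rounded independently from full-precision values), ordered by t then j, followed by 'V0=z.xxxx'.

Under the risk-neutral measure, an up-move has probability p* = (R−d)/(u−d) = 0.5846 and values discount at R = 1.19.
At expiry t=4: V(4,0)=228.4853, V(4,1)=188.0692, V(4,2)=115.2205, V(4,3)=0.0000, V(4,4)=0.0000
(3,0): S=62.1786. Δ = (V_up−V_dn)/(S_up−S_dn) = (188.0692−228.4853)/(90.7808−50.3647) = -1.0000. V = [p*·188.0692 + (1−p*)·228.4853]/1.19 = 172.1491. B = V − Δ·S = 234.3277.
(3,1): S=112.0750. Δ = (V_up−V_dn)/(S_up−S_dn) = (115.2205−188.0692)/(163.6295−90.7808) = -1.0000. V = [p*·115.2205 + (1−p*)·188.0692]/1.19 = 122.2527. B = V − Δ·S = 234.3277.
(3,2): S=202.0117. Δ = (V_up−V_dn)/(S_up−S_dn) = (0.0000−115.2205)/(294.9371−163.6295) = -0.8775. V = [p*·0.0000 + (1−p*)·115.2205]/1.19 = 40.2192. B = V − Δ·S = 217.4815.
(3,3): S=364.1199. Δ = (V_up−V_dn)/(S_up−S_dn) = (0.0000−0.0000)/(531.6151−294.9371) = 0.0000. V = [p*·0.0000 + (1−p*)·0.0000]/1.19 = 0.0000. B = V − Δ·S = 0.0000.
(2,0): S=76.7637. Δ = (V_up−V_dn)/(S_up−S_dn) = (122.2527−172.1491)/(112.0750−62.1786) = -1.0000. V = [p*·122.2527 + (1−p*)·172.1491]/1.19 = 120.1504. B = V − Δ·S = 196.9141.
(2,1): S=138.3642. Δ = (V_up−V_dn)/(S_up−S_dn) = (40.2192−122.2527)/(202.0117−112.0750) = -0.9121. V = [p*·40.2192 + (1−p*)·122.2527]/1.19 = 62.4325. B = V − Δ·S = 188.6379.
(2,2): S=249.3972. Δ = (V_up−V_dn)/(S_up−S_dn) = (0.0000−40.2192)/(364.1199−202.0117) = -0.2481. V = [p*·0.0000 + (1−p*)·40.2192]/1.19 = 14.0390. B = V − Δ·S = 75.9147.
(1,0): S=94.7700. Δ = (V_up−V_dn)/(S_up−S_dn) = (62.4325−120.1504)/(138.3642−76.7637) = -0.9370. V = [p*·62.4325 + (1−p*)·120.1504]/1.19 = 72.6114. B = V − Δ·S = 161.4082.
(1,1): S=170.8200. Δ = (V_up−V_dn)/(S_up−S_dn) = (14.0390−62.4325)/(249.3972−138.3642) = -0.4358. V = [p*·14.0390 + (1−p*)·62.4325]/1.19 = 28.6898. B = V − Δ·S = 103.1413.
(0,0): S=117.0000. Δ = (V_up−V_dn)/(S_up−S_dn) = (28.6898−72.6114)/(170.8200−94.7700) = -0.5775. V = [p*·28.6898 + (1−p*)·72.6114]/1.19 = 39.4405. B = V − Δ·S = 107.0122.
Self-financing check: at every node Δ·S+B equals the discounted successor values.

(0,0): Delta=-0.5775 Bond=107.0122
(1,0): Delta=-0.9370 Bond=161.4082
(1,1): Delta=-0.4358 Bond=103.1413
(2,0): Delta=-1.0000 Bond=196.9141
(2,1): Delta=-0.9121 Bond=188.6379
(2,2): Delta=-0.2481 Bond=75.9147
(3,0): Delta=-1.0000 Bond=234.3277
(3,1): Delta=-1.0000 Bond=234.3277
(3,2): Delta=-0.8775 Bond=217.4815
(3,3): Delta=0.0000 Bond=0.0000
V0=39.4405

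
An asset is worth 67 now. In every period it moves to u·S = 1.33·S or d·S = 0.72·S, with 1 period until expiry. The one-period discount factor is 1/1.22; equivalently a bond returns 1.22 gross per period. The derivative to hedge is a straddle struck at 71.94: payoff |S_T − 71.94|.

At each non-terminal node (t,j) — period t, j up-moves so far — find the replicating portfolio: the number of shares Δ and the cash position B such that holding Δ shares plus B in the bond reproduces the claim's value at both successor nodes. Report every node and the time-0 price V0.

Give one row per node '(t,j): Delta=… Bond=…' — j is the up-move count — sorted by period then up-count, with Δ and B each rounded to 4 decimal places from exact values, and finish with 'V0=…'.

Risk-neutral probability p* = (R−d)/(u−d) = (1.22−0.72)/(1.33−0.72) = 0.8197.
Terminal values V(1,·): V(1,0)=23.7000, V(1,1)=17.1700
(0,0): S=67.0000. Δ = (V_up−V_dn)/(S_up−S_dn) = (17.1700−23.7000)/(89.1100−48.2400) = -0.1598. V = [p*·17.1700 + (1−p*)·23.7000]/1.22 = 15.0390. B = V − Δ·S = 25.7439.
Each (Δ,B) replicates both successor values, so the strategy is self-financing and V0 is arbitrage-free.

(0,0): Delta=-0.1598 Bond=25.7439
V0=15.0390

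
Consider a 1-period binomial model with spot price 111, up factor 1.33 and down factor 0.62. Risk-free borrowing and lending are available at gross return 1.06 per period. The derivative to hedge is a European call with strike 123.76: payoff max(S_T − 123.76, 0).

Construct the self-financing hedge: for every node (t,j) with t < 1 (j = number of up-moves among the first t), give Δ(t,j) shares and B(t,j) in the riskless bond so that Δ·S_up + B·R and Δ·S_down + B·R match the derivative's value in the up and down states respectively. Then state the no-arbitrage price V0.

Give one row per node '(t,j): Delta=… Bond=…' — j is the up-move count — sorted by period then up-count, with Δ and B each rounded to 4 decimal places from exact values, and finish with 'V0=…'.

Under the risk-neutral measure, an up-move has probability p* = (R−d)/(u−d) = 0.6197 and values discount at R = 1.06.
Terminal values V(1,·): V(1,0)=0.0000, V(1,1)=23.8700
(0,0): S=111.0000. Δ = (V_up−V_dn)/(S_up−S_dn) = (23.8700−0.0000)/(147.6300−68.8200) = 0.3029. V = [p*·23.8700 + (1−p*)·0.0000]/1.06 = 13.9554. B = V − Δ·S = -19.6644.
Each (Δ,B) replicates both successor values, so the strategy is self-financing and V0 is arbitrage-free.

(0,0): Delta=0.3029 Bond=-19.6644
V0=13.9554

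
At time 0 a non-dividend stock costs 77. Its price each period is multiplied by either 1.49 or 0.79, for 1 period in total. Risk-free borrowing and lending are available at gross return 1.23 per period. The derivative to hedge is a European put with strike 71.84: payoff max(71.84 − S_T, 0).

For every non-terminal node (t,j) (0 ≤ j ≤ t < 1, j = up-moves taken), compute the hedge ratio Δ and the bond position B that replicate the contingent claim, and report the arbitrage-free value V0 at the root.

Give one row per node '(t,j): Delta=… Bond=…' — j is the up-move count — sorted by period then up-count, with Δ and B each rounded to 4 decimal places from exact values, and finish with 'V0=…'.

Since d<R<u, set p* = (R−d)/(u−d) = 0.6286; price each node as the discounted p*-expectation of its children.
Payoff layer (t=1): V(1,0)=11.0100, V(1,1)=0.0000
Node (0,0) S=77.0000: V=(p*·0.0000+(1−p*)·11.0100)/1.23=3.3247; Δ=(0.0000−11.0100)/(114.7300−60.8300)=-0.2043; B=V−Δ·S=19.0533
Self-financing check: at every node Δ·S+B equals the discounted successor values.

(0,0): Delta=-0.2043 Bond=19.0533
V0=3.3247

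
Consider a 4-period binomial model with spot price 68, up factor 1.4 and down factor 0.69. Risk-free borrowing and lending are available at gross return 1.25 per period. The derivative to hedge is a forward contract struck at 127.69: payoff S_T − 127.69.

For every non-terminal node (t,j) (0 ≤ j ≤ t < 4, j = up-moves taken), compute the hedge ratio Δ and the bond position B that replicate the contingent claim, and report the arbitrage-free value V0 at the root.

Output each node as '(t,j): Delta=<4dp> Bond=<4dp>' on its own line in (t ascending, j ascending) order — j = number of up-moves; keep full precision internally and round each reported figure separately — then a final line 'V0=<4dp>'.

No-arbitrage ⇒ martingale measure with p* = (R−d)/(u−d) = 0.7887.
Terminal values V(4,·): V(4,0)=-112.2764, V(4,1)=-96.4159, V(4,2)=-64.2354, V(4,3)=1.0585, V(4,4)=133.5388
Node (3,0) S=22.3386: V=(p*·-96.4159+(1−p*)·-112.2764)/1.25=-79.8134; Δ=(-96.4159−-112.2764)/(31.2741−15.4136)=1.0000; B=V−Δ·S=-102.1520
Node (3,1) S=45.3247: V=(p*·-64.2354+(1−p*)·-96.4159)/1.25=-56.8273; Δ=(-64.2354−-96.4159)/(63.4546−31.2741)=1.0000; B=V−Δ·S=-102.1520
Node (3,2) S=91.9632: V=(p*·1.0585+(1−p*)·-64.2354)/1.25=-10.1888; Δ=(1.0585−-64.2354)/(128.7485−63.4546)=1.0000; B=V−Δ·S=-102.1520
Node (3,3) S=186.5920: V=(p*·133.5388+(1−p*)·1.0585)/1.25=84.4400; Δ=(133.5388−1.0585)/(261.2288−128.7485)=1.0000; B=V−Δ·S=-102.1520
Node (2,0) S=32.3748: V=(p*·-56.8273+(1−p*)·-79.8134)/1.25=-49.3468; Δ=(-56.8273−-79.8134)/(45.3247−22.3386)=1.0000; B=V−Δ·S=-81.7216
Node (2,1) S=65.6880: V=(p*·-10.1888+(1−p*)·-56.8273)/1.25=-16.0336; Δ=(-10.1888−-56.8273)/(91.9632−45.3247)=1.0000; B=V−Δ·S=-81.7216
Node (2,2) S=133.2800: V=(p*·84.4400+(1−p*)·-10.1888)/1.25=51.5584; Δ=(84.4400−-10.1888)/(186.5920−91.9632)=1.0000; B=V−Δ·S=-81.7216
Node (1,0) S=46.9200: V=(p*·-16.0336+(1−p*)·-49.3468)/1.25=-18.4573; Δ=(-16.0336−-49.3468)/(65.6880−32.3748)=1.0000; B=V−Δ·S=-65.3773
Node (1,1) S=95.2000: V=(p*·51.5584+(1−p*)·-16.0336)/1.25=29.8227; Δ=(51.5584−-16.0336)/(133.2800−65.6880)=1.0000; B=V−Δ·S=-65.3773
Node (0,0) S=68.0000: V=(p*·29.8227+(1−p*)·-18.4573)/1.25=15.6982; Δ=(29.8227−-18.4573)/(95.2000−46.9200)=1.0000; B=V−Δ·S=-52.3018
Self-financing check: at every node Δ·S+B equals the discounted successor values.

(0,0): Delta=1.0000 Bond=-52.3018
(1,0): Delta=1.0000 Bond=-65.3773
(1,1): Delta=1.0000 Bond=-65.3773
(2,0): Delta=1.0000 Bond=-81.7216
(2,1): Delta=1.0000 Bond=-81.7216
(2,2): Delta=1.0000 Bond=-81.7216
(3,0): Delta=1.0000 Bond=-102.1520
(3,1): Delta=1.0000 Bond=-102.1520
(3,2): Delta=1.0000 Bond=-102.1520
(3,3): Delta=1.0000 Bond=-102.1520
V0=15.6982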